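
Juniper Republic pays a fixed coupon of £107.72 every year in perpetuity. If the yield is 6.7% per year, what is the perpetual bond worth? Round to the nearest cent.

Level perpetuity: PV = C / r = £107.72 / 0.067 = £1,607.76

£1607.76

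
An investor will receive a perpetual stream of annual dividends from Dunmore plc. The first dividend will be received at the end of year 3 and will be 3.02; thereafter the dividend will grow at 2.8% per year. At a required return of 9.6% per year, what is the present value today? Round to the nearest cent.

Value at end of year 2: C₁ / (r − g) = 3.02 / (0.096 − 0.028) = 44.4118
Discount to today: PV = 44.4118 / (1 + 0.096)^2 = 44.4118 / 1.201216 = 36.97

36.97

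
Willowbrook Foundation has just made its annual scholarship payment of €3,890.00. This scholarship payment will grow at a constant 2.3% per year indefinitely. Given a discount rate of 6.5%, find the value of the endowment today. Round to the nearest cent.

€94749.29

D₁ = D₀ × (1 + g) = €3,890.00 × 1.023 = €3,979.4700
Growing perpetuity: P = D₁ / (r − g) = €3,979.4700 / (0.065 − 0.023) = €94,749.29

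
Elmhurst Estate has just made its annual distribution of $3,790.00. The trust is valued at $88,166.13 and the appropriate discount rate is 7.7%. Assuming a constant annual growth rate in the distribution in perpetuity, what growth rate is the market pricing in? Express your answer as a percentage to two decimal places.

3.26%

P = D₀(1+g)/(r−g) ⇒ P(r−g) = D₀(1+g) ⇒ g(P+D₀) = P·r − D₀
g = (P·r − D₀)/(P + D₀) = ($88,166.13×0.077 − $3,790.00) / ($88,166.13 + $3,790.00) = 0.032611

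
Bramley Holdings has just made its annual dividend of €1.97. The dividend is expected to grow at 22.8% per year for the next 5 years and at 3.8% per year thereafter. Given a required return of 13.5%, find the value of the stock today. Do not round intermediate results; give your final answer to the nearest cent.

D_1 = 2.41916
D_2 = 2.97073
D_3 = 3.64805
D_4 = 4.47981
D_5 = 5.50121
Terminal value at year 5: TV = D_5×(1+g_2)/(r−g_2) = 5.71025/0.097 = 58.86860
P_0 = D_1/(1+r)^1 + D_2/(1+r)^2 + D_3/(1+r)^3 + D_4/(1+r)^4 + D_5/(1+r)^5 + TV/(1+r)^5
    = 2.13142 + 2.30606 + 2.49502 + 2.69946 + 2.92064 + 31.25391 = 43.80651

€43.81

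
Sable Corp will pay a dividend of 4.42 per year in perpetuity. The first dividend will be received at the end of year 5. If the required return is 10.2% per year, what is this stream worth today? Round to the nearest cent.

29.38

Value at end of year 4: C / r = 4.42 / 0.102 = 43.3333
Discount to today: PV = 43.3333 / (1 + 0.102)^4 = 43.3333 / 1.474777 = 29.38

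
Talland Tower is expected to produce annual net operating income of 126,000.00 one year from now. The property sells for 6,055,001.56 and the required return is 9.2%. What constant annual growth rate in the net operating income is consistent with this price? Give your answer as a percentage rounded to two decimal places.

P = D₁/(r−g) ⇒ g = r − D₁/P = 0.092 − 126,000.00/6,055,001.56 = 0.071191

7.12%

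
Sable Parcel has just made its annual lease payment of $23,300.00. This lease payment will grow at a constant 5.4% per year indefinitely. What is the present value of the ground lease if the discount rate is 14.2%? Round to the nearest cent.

$279070.45

D₁ = D₀ × (1 + g) = $23,300.00 × 1.054 = $24,558.2000
Growing perpetuity: P = D₁ / (r − g) = $24,558.2000 / (0.142 − 0.054) = $279,070.45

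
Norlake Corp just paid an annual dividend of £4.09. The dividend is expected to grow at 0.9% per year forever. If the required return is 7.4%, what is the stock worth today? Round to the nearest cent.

D₁ = D₀ × (1 + g) = £4.09 × 1.009 = £4.1268
Growing perpetuity: P = D₁ / (r − g) = £4.1268 / (0.074 − 0.009) = £63.49

£63.49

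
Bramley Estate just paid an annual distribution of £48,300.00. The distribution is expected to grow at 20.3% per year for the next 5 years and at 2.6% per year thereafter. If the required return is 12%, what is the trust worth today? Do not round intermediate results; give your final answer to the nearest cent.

£1054510.15

D_1 = 58104.90000
D_2 = 69900.19470
D_3 = 84089.93422
D_4 = 101160.19087
D_5 = 121695.70962
Terminal value at year 5: TV = D_5×(1+g_2)/(r−g_2) = 124859.79807/0.094 = 1328295.72413
P_0 = D_1/(1+r)^1 + D_2/(1+r)^2 + D_3/(1+r)^3 + D_4/(1+r)^4 + D_5/(1+r)^5 + TV/(1+r)^5
    = 51879.37500 + 55724.00725 + 59853.55422 + 64289.13011 + 69053.41386 + 753710.66621 = 1054510.14666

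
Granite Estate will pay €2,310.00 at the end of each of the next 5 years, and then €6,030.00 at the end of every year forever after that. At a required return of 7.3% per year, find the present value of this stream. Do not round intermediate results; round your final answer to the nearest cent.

€67471.75

PV of 5-year annuity: €2,310.00 × [1 − (1+0.073)^−5] / 0.073 = 9395.85948
Perpetuity value at year 5: €6,030.00 / 0.073 = 82602.73973
PV of perpetuity: 82602.73973 / (1+0.073)^5 = 58075.88575
Total PV = 9395.85948 + 58075.88575 = 67471.74523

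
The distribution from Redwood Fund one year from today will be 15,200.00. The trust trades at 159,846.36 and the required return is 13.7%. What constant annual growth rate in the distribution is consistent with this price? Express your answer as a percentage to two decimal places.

P = D₁/(r−g) ⇒ g = r − D₁/P = 0.137 − 15,200.00/159,846.36 = 0.041909

4.19%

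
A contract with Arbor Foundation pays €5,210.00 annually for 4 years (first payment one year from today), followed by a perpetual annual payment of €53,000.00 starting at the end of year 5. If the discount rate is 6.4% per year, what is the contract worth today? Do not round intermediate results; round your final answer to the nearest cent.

€664033.17

PV of 4-year annuity: €5,210.00 × [1 − (1+0.064)^−4] / 0.064 = 17889.06573
Perpetuity value at year 4: €53,000.00 / 0.064 = 828125.00000
PV of perpetuity: 828125.00000 / (1+0.064)^4 = 646144.10102
Total PV = 17889.06573 + 646144.10102 = 664033.16675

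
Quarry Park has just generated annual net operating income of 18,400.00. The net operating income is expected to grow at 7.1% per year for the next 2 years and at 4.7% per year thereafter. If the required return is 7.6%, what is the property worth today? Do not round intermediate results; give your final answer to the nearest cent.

694687.86

D_1 = 19706.40000
D_2 = 21105.55440
Terminal value at year 2: TV = D_2×(1+g_2)/(r−g_2) = 22097.51546/0.029 = 761983.29161
P_0 = D_1/(1+r)^1 + D_2/(1+r)^2 + TV/(1+r)^2
    = 18314.49814 + 18229.39360 + 658143.96879 = 694687.86053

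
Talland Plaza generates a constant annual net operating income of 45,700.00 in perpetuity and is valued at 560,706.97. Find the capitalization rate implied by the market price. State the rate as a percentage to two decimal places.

P = C/r ⇒ r = C/P = 45,700.00/560,706.97 = 0.081504

8.15%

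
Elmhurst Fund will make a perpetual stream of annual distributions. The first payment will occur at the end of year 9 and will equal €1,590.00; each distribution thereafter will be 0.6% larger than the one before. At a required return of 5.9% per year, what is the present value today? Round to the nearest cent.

€18965.03

Value at end of year 8: C₁ / (r − g) = €1,590.00 / (0.059 − 0.006) = €30,000.0000
Discount to today: PV = €30,000.0000 / (1 + 0.059)^8 = €30,000.0000 / 1.581859 = €18,965.03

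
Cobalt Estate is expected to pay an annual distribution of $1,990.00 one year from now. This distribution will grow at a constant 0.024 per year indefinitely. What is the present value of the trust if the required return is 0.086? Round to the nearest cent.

$32096.77

Growing perpetuity: P = D₁ / (r − g) = $1,990.0000 / (0.086 − 0.024) = $32,096.77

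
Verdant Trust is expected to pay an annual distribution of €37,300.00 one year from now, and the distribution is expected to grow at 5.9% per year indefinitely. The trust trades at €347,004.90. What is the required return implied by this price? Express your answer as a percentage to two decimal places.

P = D₁/(r − g) ⇒ r = D₁/P + g = €37,300.0000/€347,004.90 + 0.059 = 0.107491 + 0.059 = 0.166491

16.65%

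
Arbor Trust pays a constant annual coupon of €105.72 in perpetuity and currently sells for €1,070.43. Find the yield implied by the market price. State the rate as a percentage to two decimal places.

P = C/r ⇒ r = C/P = €105.72/€1,070.43 = 0.098764

9.88%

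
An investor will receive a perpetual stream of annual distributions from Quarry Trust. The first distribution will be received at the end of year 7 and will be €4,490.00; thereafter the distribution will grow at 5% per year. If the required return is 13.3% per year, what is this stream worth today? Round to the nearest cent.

Value at end of year 6: C₁ / (r − g) = €4,490.00 / (0.133 − 0.05) = €54,096.3855
Discount to today: PV = €54,096.3855 / (1 + 0.133)^6 = €54,096.3855 / 2.115336 = €25,573.42

€25573.42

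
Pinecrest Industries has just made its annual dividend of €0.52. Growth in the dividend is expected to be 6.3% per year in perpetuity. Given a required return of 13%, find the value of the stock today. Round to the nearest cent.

€8.25

D₁ = D₀ × (1 + g) = €0.52 × 1.063 = €0.5528
Growing perpetuity: P = D₁ / (r − g) = €0.5528 / (0.13 − 0.063) = €8.25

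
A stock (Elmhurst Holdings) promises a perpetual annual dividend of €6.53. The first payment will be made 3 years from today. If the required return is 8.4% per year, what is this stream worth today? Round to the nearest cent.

€66.16

Value at end of year 2: C / r = €6.53 / 0.084 = €77.7381
Discount to today: PV = €77.7381 / (1 + 0.084)^2 = €77.7381 / 1.175056 = €66.16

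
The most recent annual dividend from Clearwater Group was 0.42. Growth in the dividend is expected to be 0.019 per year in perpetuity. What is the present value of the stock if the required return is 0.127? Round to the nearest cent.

D₁ = D₀ × (1 + g) = 0.42 × 1.019 = 0.4280
Growing perpetuity: P = D₁ / (r − g) = 0.4280 / (0.127 − 0.019) = 3.96

3.96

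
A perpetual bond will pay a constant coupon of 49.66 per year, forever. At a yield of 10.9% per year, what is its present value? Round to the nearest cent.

Level perpetuity: PV = C / r = 49.66 / 0.109 = 455.60

455.60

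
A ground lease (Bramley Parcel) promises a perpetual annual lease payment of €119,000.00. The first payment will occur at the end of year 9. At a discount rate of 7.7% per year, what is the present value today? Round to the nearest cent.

€853749.79

Value at end of year 8: C / r = €119,000.00 / 0.077 = €1,545,454.5455
Discount to today: PV = €1,545,454.5455 / (1 + 0.077)^8 = €1,545,454.5455 / 1.810196 = €853,749.79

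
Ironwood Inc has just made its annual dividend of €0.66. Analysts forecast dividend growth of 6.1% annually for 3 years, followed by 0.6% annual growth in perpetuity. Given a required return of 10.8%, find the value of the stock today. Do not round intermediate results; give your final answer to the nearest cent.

€7.53

D_1 = 0.70026
D_2 = 0.74298
D_3 = 0.78830
Terminal value at year 3: TV = D_3×(1+g_2)/(r−g_2) = 0.79303/0.102 = 7.77478
P_0 = D_1/(1+r)^1 + D_2/(1+r)^2 + D_3/(1+r)^3 + TV/(1+r)^3
    = 0.63200 + 0.60519 + 0.57952 + 5.71569 = 7.53241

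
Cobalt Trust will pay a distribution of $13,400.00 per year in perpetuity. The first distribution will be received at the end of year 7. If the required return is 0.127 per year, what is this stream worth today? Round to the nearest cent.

$51494.11

Value at end of year 6: C / r = $13,400.00 / 0.127 = $105,511.8110
Discount to today: PV = $105,511.8110 / (1 + 0.127)^6 = $105,511.8110 / 2.049007 = $51,494.11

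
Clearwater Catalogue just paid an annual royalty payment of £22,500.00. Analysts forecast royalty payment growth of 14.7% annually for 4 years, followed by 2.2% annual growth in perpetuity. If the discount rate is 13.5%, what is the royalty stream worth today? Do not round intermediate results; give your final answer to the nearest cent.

£304643.14

D_1 = 25807.50000
D_2 = 29601.20250
D_3 = 33952.57927
D_4 = 38943.60842
Terminal value at year 4: TV = D_4×(1+g_2)/(r−g_2) = 39800.36781/0.113 = 352215.64429
P_0 = D_1/(1+r)^1 + D_2/(1+r)^2 + D_3/(1+r)^3 + D_4/(1+r)^4 + TV/(1+r)^4
    = 22737.88546 + 22978.28601 + 23221.22824 + 23466.73903 + 212239.00254 = 304643.14128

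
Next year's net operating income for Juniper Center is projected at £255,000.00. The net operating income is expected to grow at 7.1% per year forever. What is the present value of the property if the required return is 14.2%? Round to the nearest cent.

Growing perpetuity: P = D₁ / (r − g) = £255,000.0000 / (0.142 − 0.071) = £3,591,549.30

£3591549.30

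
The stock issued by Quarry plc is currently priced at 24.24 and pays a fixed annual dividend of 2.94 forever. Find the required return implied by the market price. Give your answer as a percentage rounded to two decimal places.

P = C/r ⇒ r = C/P = 2.94/24.24 = 0.121287

12.13%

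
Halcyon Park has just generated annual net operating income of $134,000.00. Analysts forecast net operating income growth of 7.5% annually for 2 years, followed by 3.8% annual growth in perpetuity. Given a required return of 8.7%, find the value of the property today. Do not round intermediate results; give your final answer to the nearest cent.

D_1 = 144050.00000
D_2 = 154853.75000
Terminal value at year 2: TV = D_2×(1+g_2)/(r−g_2) = 160738.19250/0.049 = 3280371.27551
P_0 = D_1/(1+r)^1 + D_2/(1+r)^2 + TV/(1+r)^2
    = 132520.69917 + 131057.72917 + 2776284.14042 = 3039862.56876

$3039862.57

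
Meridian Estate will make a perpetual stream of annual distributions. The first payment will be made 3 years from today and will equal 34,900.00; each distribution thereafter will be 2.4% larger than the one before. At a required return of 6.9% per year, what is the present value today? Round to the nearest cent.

Value at end of year 2: C₁ / (r − g) = 34,900.00 / (0.069 − 0.024) = 775,555.5556
Discount to today: PV = 775,555.5556 / (1 + 0.069)^2 = 775,555.5556 / 1.142761 = 678,668.20

678668.20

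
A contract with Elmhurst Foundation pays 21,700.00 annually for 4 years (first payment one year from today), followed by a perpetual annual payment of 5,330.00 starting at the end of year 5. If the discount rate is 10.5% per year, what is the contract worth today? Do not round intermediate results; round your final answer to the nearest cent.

102095.91

PV of 4-year annuity: 21,700.00 × [1 − (1+0.105)^−4] / 0.105 = 68048.12591
Perpetuity value at year 4: 5,330.00 / 0.105 = 50761.90476
PV of perpetuity: 50761.90476 / (1+0.105)^4 = 34047.77983
Total PV = 68048.12591 + 34047.77983 = 102095.90574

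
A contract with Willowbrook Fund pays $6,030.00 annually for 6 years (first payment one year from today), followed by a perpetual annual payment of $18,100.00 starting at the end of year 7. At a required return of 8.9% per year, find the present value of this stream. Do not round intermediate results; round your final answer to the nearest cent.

$149063.94

PV of 6-year annuity: $6,030.00 × [1 − (1+0.089)^−6] / 0.089 = 27130.92823
Perpetuity value at year 6: $18,100.00 / 0.089 = 203370.78652
PV of perpetuity: 203370.78652 / (1+0.089)^6 = 121933.00857
Total PV = 27130.92823 + 121933.00857 = 149063.93680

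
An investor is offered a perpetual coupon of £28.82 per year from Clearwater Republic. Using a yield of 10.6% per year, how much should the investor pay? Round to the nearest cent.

Level perpetuity: PV = C / r = £28.82 / 0.106 = £271.89

£271.89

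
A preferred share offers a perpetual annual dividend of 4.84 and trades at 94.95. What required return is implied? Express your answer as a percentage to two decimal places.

P = C/r ⇒ r = C/P = 4.84/94.95 = 0.050974

5.10%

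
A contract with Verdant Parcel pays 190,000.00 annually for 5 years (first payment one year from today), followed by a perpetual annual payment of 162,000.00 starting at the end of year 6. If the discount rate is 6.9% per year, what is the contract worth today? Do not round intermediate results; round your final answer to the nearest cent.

2462939.67

PV of 5-year annuity: 190,000.00 × [1 − (1+0.069)^−5] / 0.069 = 781127.85610
Perpetuity value at year 5: 162,000.00 / 0.069 = 2347826.08696
PV of perpetuity: 2347826.08696 / (1+0.069)^5 = 1681811.80965
Total PV = 781127.85610 + 1681811.80965 = 2462939.66575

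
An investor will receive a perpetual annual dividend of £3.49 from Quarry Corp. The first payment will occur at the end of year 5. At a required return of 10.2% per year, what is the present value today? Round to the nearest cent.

Value at end of year 4: C / r = £3.49 / 0.102 = £34.2157
Discount to today: PV = £34.2157 / (1 + 0.102)^4 = £34.2157 / 1.474777 = £23.20

£23.20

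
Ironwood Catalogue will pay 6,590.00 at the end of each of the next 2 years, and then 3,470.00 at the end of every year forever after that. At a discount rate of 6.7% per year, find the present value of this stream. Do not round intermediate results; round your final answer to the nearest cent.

PV of 2-year annuity: 6,590.00 × [1 − (1+0.067)^−2] / 0.067 = 11964.56883
Perpetuity value at year 2: 3,470.00 / 0.067 = 51791.04478
PV of perpetuity: 51791.04478 / (1+0.067)^2 = 45491.03661
Total PV = 11964.56883 + 45491.03661 = 57455.60544

57455.61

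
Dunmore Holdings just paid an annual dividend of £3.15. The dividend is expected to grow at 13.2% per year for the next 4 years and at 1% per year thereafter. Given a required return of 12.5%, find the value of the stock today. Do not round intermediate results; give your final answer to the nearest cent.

D_1 = 3.56580
D_2 = 4.03649
D_3 = 4.56930
D_4 = 5.17245
Terminal value at year 4: TV = D_4×(1+g_2)/(r−g_2) = 5.22417/0.115 = 45.42760
P_0 = D_1/(1+r)^1 + D_2/(1+r)^2 + D_3/(1+r)^3 + D_4/(1+r)^4 + TV/(1+r)^4
    = 3.16960 + 3.18932 + 3.20917 + 3.22913 + 28.36023 = 41.15745

£41.16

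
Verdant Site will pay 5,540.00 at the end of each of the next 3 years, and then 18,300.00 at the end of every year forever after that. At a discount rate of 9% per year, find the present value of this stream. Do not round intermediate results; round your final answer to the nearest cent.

PV of 3-year annuity: 5,540.00 × [1 − (1+0.09)^−3] / 0.09 = 14023.37245
Perpetuity value at year 3: 18,300.00 / 0.09 = 203333.33333
PV of perpetuity: 203333.33333 / (1+0.09)^3 = 157010.64095
Total PV = 14023.37245 + 157010.64095 = 171034.01340

171034.01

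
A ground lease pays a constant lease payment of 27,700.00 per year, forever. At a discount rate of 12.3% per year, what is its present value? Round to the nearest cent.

Level perpetuity: PV = C / r = 27,700.00 / 0.123 = 225,203.25

225203.25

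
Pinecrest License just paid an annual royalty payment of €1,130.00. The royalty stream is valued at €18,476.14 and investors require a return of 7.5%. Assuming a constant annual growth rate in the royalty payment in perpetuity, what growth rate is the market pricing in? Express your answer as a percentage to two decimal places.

1.30%

P = D₀(1+g)/(r−g) ⇒ P(r−g) = D₀(1+g) ⇒ g(P+D₀) = P·r − D₀
g = (P·r − D₀)/(P + D₀) = (€18,476.14×0.075 − €1,130.00) / (€18,476.14 + €1,130.00) = 0.013042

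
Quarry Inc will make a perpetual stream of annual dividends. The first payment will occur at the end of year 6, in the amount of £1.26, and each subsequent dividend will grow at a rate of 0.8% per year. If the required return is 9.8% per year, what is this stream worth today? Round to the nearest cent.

£8.77

Value at end of year 5: C₁ / (r − g) = £1.26 / (0.098 − 0.008) = £14.0000
Discount to today: PV = £14.0000 / (1 + 0.098)^5 = £14.0000 / 1.595922 = £8.77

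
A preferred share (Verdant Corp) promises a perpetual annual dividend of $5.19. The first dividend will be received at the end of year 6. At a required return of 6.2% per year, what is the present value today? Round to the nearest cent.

$61.97

Value at end of year 5: C / r = $5.19 / 0.062 = $83.7097
Discount to today: PV = $83.7097 / (1 + 0.062)^5 = $83.7097 / 1.350898 = $61.97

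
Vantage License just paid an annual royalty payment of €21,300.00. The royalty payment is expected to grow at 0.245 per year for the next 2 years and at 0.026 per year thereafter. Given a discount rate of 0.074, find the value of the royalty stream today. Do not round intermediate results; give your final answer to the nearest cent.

€665122.99

D_1 = 26518.50000
D_2 = 33015.53250
Terminal value at year 2: TV = D_2×(1+g_2)/(r−g_2) = 33873.93635/0.048 = 705707.00719
P_0 = D_1/(1+r)^1 + D_2/(1+r)^2 + TV/(1+r)^2
    = 24691.34078 + 28622.64364 + 611809.00789 = 665122.99232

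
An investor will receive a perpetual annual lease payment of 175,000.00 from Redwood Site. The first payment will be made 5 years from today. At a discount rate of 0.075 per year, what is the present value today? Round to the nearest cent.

Value at end of year 4: C / r = 175,000.00 / 0.075 = 2,333,333.3333
Discount to today: PV = 2,333,333.3333 / (1 + 0.075)^4 = 2,333,333.3333 / 1.335469 = 1,747,201.24

1747201.24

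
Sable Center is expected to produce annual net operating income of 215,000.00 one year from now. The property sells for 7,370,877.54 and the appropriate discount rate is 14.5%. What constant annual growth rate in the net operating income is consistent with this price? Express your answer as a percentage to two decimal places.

11.58%

P = D₁/(r−g) ⇒ g = r − D₁/P = 0.145 − 215,000.00/7,370,877.54 = 0.115831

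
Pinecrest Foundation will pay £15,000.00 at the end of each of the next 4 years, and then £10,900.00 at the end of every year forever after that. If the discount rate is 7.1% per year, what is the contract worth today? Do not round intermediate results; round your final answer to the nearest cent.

PV of 4-year annuity: £15,000.00 × [1 − (1+0.071)^−4] / 0.071 = 50693.67923
Perpetuity value at year 4: £10,900.00 / 0.071 = 153521.12676
PV of perpetuity: 153521.12676 / (1+0.071)^4 = 116683.71985
Total PV = 50693.67923 + 116683.71985 = 167377.39908

£167377.40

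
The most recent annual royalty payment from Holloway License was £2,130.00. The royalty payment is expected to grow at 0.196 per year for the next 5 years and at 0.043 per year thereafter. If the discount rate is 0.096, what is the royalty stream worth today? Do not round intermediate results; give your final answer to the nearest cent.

£78807.08

D_1 = 2547.48000
D_2 = 3046.78608
D_3 = 3643.95615
D_4 = 4358.17156
D_5 = 5212.37318
Terminal value at year 5: TV = D_5×(1+g_2)/(r−g_2) = 5436.50523/0.053 = 102575.57037
P_0 = D_1/(1+r)^1 + D_2/(1+r)^2 + D_3/(1+r)^3 + D_4/(1+r)^4 + D_5/(1+r)^5 + TV/(1+r)^5
    = 2324.34307 + 2536.41816 + 2767.84318 + 3020.38361 + 3295.96606 + 64862.12454 = 78807.07862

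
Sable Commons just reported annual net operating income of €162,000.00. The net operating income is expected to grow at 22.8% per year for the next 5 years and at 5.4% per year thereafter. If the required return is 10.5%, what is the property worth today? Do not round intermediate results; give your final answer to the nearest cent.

€6799137.43

D_1 = 198936.00000
D_2 = 244293.40800
D_3 = 299992.30502
D_4 = 368390.55057
D_5 = 452383.59610
Terminal value at year 5: TV = D_5×(1+g_2)/(r−g_2) = 476812.31029/0.051 = 9349260.98605
P_0 = D_1/(1+r)^1 + D_2/(1+r)^2 + D_3/(1+r)^3 + D_4/(1+r)^4 + D_5/(1+r)^5 + TV/(1+r)^5
    = 180032.57919 + 200072.40474 + 222342.90771 + 247092.38975 + 274596.79150 + 5675000.35773 = 6799137.43062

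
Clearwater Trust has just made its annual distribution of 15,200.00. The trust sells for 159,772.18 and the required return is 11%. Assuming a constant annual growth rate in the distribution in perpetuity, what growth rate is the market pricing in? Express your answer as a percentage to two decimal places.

P = D₀(1+g)/(r−g) ⇒ P(r−g) = D₀(1+g) ⇒ g(P+D₀) = P·r − D₀
g = (P·r − D₀)/(P + D₀) = (159,772.18×0.11 − 15,200.00) / (159,772.18 + 15,200.00) = 0.013573

1.36%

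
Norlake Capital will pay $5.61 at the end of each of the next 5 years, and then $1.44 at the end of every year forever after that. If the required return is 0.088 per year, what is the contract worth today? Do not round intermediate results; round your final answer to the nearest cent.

$32.67

PV of 5-year annuity: $5.61 × [1 − (1+0.088)^−5] / 0.088 = 21.93465
Perpetuity value at year 5: $1.44 / 0.088 = 16.36364
PV of perpetuity: 16.36364 / (1+0.088)^5 = 10.73335
Total PV = 21.93465 + 10.73335 = 32.66800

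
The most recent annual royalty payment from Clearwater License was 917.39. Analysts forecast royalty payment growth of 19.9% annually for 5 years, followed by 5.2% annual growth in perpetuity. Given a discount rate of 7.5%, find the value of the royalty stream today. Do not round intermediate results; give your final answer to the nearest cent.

78866.65

D_1 = 1099.95061
D_2 = 1318.84078
D_3 = 1581.29010
D_4 = 1895.96683
D_5 = 2273.26422
Terminal value at year 5: TV = D_5×(1+g_2)/(r−g_2) = 2391.47396/0.023 = 103977.12888
P_0 = D_1/(1+r)^1 + D_2/(1+r)^2 + D_3/(1+r)^3 + D_4/(1+r)^4 + D_5/(1+r)^5 + TV/(1+r)^5
    = 1023.20987 + 1141.23594 + 1272.87618 + 1419.70096 + 1583.46182 + 72426.16669 = 78866.65146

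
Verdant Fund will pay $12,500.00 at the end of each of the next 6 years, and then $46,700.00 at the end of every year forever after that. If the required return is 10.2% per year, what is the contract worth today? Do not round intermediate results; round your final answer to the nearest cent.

$309762.18

PV of 6-year annuity: $12,500.00 × [1 − (1+0.102)^−6] / 0.102 = 54123.15808
Perpetuity value at year 6: $46,700.00 / 0.102 = 457843.13725
PV of perpetuity: 457843.13725 / (1+0.102)^6 = 255639.01865
Total PV = 54123.15808 + 255639.01865 = 309762.17674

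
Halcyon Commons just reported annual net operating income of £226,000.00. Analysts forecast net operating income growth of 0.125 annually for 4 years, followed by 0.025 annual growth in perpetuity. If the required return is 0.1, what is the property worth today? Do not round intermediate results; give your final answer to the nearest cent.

D_1 = 254250.00000
D_2 = 286031.25000
D_3 = 321785.15625
D_4 = 362008.30078
Terminal value at year 4: TV = D_4×(1+g_2)/(r−g_2) = 371058.50830/0.075 = 4947446.77734
P_0 = D_1/(1+r)^1 + D_2/(1+r)^2 + D_3/(1+r)^3 + D_4/(1+r)^4 + TV/(1+r)^4
    = 231136.36364 + 236389.46281 + 241761.95060 + 247256.54039 + 3379172.71863 = 4335717.03606

£4335717.04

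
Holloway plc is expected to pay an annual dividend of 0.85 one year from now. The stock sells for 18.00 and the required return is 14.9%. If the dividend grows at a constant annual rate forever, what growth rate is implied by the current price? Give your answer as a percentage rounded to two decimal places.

P = D₁/(r−g) ⇒ g = r − D₁/P = 0.149 − 0.85/18.00 = 0.101778

10.18%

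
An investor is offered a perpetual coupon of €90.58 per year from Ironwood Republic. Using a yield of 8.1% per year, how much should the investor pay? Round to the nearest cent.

Level perpetuity: PV = C / r = €90.58 / 0.081 = €1,118.27

€1118.27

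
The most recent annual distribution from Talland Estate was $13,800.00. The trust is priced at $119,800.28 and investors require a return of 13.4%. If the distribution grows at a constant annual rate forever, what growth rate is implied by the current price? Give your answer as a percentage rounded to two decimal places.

P = D₀(1+g)/(r−g) ⇒ P(r−g) = D₀(1+g) ⇒ g(P+D₀) = P·r − D₀
g = (P·r − D₀)/(P + D₀) = ($119,800.28×0.134 − $13,800.00) / ($119,800.28 + $13,800.00) = 0.016866

1.69%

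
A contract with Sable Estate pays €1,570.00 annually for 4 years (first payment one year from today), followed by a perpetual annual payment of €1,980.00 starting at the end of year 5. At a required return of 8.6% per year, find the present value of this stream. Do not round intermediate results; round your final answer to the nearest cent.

PV of 4-year annuity: €1,570.00 × [1 − (1+0.086)^−4] / 0.086 = 5131.34016
Perpetuity value at year 4: €1,980.00 / 0.086 = 23023.25581
PV of perpetuity: 23023.25581 / (1+0.086)^4 = 16551.88415
Total PV = 5131.34016 + 16551.88415 = 21683.22431

€21683.22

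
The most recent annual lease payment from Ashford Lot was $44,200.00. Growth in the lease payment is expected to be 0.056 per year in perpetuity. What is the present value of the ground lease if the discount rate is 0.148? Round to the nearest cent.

$507339.13

D₁ = D₀ × (1 + g) = $44,200.00 × 1.056 = $46,675.2000
Growing perpetuity: P = D₁ / (r − g) = $46,675.2000 / (0.148 − 0.056) = $507,339.13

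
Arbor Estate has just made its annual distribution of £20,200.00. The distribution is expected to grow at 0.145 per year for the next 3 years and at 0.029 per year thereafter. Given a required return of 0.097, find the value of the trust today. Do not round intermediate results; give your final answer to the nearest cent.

£413639.28

D_1 = 23129.00000
D_2 = 26482.70500
D_3 = 30322.69722
Terminal value at year 3: TV = D_3×(1+g_2)/(r−g_2) = 31202.05544/0.068 = 458853.75654
P_0 = D_1/(1+r)^1 + D_2/(1+r)^2 + D_3/(1+r)^3 + TV/(1+r)^3
    = 21083.86509 + 22006.40431 + 22969.30987 + 347579.70382 = 413639.28308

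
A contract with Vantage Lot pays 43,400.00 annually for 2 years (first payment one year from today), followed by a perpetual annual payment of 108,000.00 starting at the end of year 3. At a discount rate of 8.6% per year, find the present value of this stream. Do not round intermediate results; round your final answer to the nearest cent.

PV of 2-year annuity: 43,400.00 × [1 − (1+0.086)^−2] / 0.086 = 76761.66445
Perpetuity value at year 2: 108,000.00 / 0.086 = 1255813.95349
PV of perpetuity: 1255813.95349 / (1+0.086)^2 = 1064794.14335
Total PV = 76761.66445 + 1064794.14335 = 1141555.80779

1141555.81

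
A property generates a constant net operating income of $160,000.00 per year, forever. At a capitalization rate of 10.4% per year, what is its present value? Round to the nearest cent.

Level perpetuity: PV = C / r = $160,000.00 / 0.104 = $1,538,461.54

$1538461.54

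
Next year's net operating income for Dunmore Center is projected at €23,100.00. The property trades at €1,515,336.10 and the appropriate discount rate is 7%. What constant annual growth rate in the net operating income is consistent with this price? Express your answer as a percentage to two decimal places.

P = D₁/(r−g) ⇒ g = r − D₁/P = 0.07 − €23,100.00/€1,515,336.10 = 0.054756

5.48%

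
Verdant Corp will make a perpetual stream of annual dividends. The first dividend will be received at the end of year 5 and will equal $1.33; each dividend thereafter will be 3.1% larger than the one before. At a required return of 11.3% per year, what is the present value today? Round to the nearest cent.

$10.57

Value at end of year 4: C₁ / (r − g) = $1.33 / (0.113 − 0.031) = $16.2195
Discount to today: PV = $16.2195 / (1 + 0.113)^4 = $16.2195 / 1.534549 = $10.57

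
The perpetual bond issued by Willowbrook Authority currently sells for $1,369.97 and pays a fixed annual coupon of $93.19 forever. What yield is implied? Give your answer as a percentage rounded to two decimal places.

P = C/r ⇒ r = C/P = $93.19/$1,369.97 = 0.068023

6.80%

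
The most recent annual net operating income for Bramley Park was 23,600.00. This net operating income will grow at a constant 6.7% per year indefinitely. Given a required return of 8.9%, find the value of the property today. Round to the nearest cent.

1144600.00

D₁ = D₀ × (1 + g) = 23,600.00 × 1.067 = 25,181.2000
Growing perpetuity: P = D₁ / (r − g) = 25,181.2000 / (0.089 − 0.067) = 1,144,600.00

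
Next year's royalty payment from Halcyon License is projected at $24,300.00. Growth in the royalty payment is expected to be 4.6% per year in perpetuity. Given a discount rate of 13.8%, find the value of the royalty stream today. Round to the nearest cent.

$264130.43

Growing perpetuity: P = D₁ / (r − g) = $24,300.0000 / (0.138 − 0.046) = $264,130.43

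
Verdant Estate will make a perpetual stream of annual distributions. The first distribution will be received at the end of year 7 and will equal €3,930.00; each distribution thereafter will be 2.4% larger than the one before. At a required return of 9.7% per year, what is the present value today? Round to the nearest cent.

Value at end of year 6: C₁ / (r − g) = €3,930.00 / (0.097 − 0.024) = €53,835.6164
Discount to today: PV = €53,835.6164 / (1 + 0.097)^6 = €53,835.6164 / 1.742769 = €30,890.85

€30890.85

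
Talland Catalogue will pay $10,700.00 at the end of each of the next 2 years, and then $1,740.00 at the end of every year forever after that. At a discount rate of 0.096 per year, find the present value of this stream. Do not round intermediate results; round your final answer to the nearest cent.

PV of 2-year annuity: $10,700.00 × [1 − (1+0.096)^−2] / 0.096 = 18670.41398
Perpetuity value at year 2: $1,740.00 / 0.096 = 18125.00000
PV of perpetuity: 18125.00000 / (1+0.096)^2 = 15088.87661
Total PV = 18670.41398 + 15088.87661 = 33759.29059

$33759.29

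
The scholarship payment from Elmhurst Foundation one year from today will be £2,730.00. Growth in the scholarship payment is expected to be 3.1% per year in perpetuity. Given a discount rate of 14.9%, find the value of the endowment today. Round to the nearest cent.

£23135.59

Growing perpetuity: P = D₁ / (r − g) = £2,730.0000 / (0.149 − 0.031) = £23,135.59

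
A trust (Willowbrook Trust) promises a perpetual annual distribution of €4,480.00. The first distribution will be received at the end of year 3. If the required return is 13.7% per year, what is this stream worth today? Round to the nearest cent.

Value at end of year 2: C / r = €4,480.00 / 0.137 = €32,700.7299
Discount to today: PV = €32,700.7299 / (1 + 0.137)^2 = €32,700.7299 / 1.292769 = €25,295.11

€25295.11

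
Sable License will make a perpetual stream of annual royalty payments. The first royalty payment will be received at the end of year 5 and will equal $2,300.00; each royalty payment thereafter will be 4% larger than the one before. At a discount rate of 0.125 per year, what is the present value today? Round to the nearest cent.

Value at end of year 4: C₁ / (r − g) = $2,300.00 / (0.125 − 0.04) = $27,058.8235
Discount to today: PV = $27,058.8235 / (1 + 0.125)^4 = $27,058.8235 / 1.601807 = $16,892.69

$16892.69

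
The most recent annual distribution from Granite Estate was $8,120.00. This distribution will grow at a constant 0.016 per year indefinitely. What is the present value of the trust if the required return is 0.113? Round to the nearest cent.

D₁ = D₀ × (1 + g) = $8,120.00 × 1.016 = $8,249.9200
Growing perpetuity: P = D₁ / (r − g) = $8,249.9200 / (0.113 − 0.016) = $85,050.72

$85050.72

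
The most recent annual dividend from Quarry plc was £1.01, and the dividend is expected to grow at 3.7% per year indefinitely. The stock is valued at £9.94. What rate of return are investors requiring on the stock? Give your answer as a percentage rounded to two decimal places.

D₁ = £1.01 × 1.037 = £1.0474
P = D₁/(r − g) ⇒ r = D₁/P + g = £1.0474/£9.94 + 0.037 = 0.105369 + 0.037 = 0.142369

14.24%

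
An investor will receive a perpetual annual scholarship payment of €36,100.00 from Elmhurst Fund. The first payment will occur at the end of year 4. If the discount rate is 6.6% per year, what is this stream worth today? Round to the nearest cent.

€451535.24

Value at end of year 3: C / r = €36,100.00 / 0.066 = €546,969.6970
Discount to today: PV = €546,969.6970 / (1 + 0.066)^3 = €546,969.6970 / 1.211355 = €451,535.24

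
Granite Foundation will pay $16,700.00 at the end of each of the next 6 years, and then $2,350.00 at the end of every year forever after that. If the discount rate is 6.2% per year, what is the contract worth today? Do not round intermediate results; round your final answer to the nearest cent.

$108025.59

PV of 6-year annuity: $16,700.00 × [1 − (1+0.062)^−6] / 0.062 = 81605.81767
Perpetuity value at year 6: $2,350.00 / 0.062 = 37903.22581
PV of perpetuity: 37903.22581 / (1+0.062)^6 = 26419.77242
Total PV = 81605.81767 + 26419.77242 = 108025.59009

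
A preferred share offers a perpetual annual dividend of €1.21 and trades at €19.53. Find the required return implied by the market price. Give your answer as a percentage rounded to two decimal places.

6.20%

P = C/r ⇒ r = C/P = €1.21/€19.53 = 0.061956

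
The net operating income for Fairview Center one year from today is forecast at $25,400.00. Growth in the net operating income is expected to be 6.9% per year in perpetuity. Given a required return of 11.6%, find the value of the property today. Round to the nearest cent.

Growing perpetuity: P = D₁ / (r − g) = $25,400.0000 / (0.116 − 0.069) = $540,425.53

$540425.53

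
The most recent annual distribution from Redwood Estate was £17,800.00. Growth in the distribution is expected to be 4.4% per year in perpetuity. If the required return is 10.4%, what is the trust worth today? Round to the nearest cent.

D₁ = D₀ × (1 + g) = £17,800.00 × 1.044 = £18,583.2000
Growing perpetuity: P = D₁ / (r − g) = £18,583.2000 / (0.104 − 0.044) = £309,720.00

£309720.00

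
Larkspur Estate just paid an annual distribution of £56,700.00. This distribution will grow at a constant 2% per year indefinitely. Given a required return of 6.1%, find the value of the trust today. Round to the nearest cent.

D₁ = D₀ × (1 + g) = £56,700.00 × 1.02 = £57,834.0000
Growing perpetuity: P = D₁ / (r − g) = £57,834.0000 / (0.061 − 0.02) = £1,410,585.37

£1410585.37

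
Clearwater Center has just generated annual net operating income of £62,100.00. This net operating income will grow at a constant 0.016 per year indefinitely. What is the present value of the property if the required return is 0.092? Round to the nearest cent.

D₁ = D₀ × (1 + g) = £62,100.00 × 1.016 = £63,093.6000
Growing perpetuity: P = D₁ / (r − g) = £63,093.6000 / (0.092 − 0.016) = £830,178.95

£830178.95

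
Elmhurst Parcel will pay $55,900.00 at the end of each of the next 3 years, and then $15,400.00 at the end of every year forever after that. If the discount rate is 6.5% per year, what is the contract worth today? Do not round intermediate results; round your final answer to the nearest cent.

PV of 3-year annuity: $55,900.00 × [1 − (1+0.065)^−3] / 0.065 = 148049.78105
Perpetuity value at year 3: $15,400.00 / 0.065 = 236923.07692
PV of perpetuity: 236923.07692 / (1+0.065)^3 = 196136.55406
Total PV = 148049.78105 + 196136.55406 = 344186.33511

$344186.34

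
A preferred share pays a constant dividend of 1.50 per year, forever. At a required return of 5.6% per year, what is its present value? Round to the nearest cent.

Level perpetuity: PV = C / r = 1.50 / 0.056 = 26.79

26.79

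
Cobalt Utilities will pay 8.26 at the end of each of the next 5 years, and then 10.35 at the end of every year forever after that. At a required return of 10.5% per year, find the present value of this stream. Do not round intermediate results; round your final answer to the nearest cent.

90.75

PV of 5-year annuity: 8.26 × [1 − (1+0.105)^−5] / 0.105 = 30.91601
Perpetuity value at year 5: 10.35 / 0.105 = 98.57143
PV of perpetuity: 98.57143 / (1+0.105)^5 = 59.83285
Total PV = 30.91601 + 59.83285 = 90.74885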